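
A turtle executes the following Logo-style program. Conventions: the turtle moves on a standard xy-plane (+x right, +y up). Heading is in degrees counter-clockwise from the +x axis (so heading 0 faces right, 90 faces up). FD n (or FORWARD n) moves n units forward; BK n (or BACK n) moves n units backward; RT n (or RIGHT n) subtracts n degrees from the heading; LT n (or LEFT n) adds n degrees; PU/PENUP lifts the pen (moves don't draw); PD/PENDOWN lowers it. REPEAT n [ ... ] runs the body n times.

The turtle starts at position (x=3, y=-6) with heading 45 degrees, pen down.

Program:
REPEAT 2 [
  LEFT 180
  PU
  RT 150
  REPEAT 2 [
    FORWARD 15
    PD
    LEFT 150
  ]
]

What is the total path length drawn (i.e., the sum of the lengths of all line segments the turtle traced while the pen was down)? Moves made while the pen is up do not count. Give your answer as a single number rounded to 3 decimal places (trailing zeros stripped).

Executing turtle program step by step:
Start: pos=(3,-6), heading=45, pen down
REPEAT 2 [
  -- iteration 1/2 --
  LT 180: heading 45 -> 225
  PU: pen up
  RT 150: heading 225 -> 75
  REPEAT 2 [
    -- iteration 1/2 --
    FD 15: (3,-6) -> (6.882,8.489) [heading=75, move]
    PD: pen down
    LT 150: heading 75 -> 225
    -- iteration 2/2 --
    FD 15: (6.882,8.489) -> (-3.724,-2.118) [heading=225, draw]
    PD: pen down
    LT 150: heading 225 -> 15
  ]
  -- iteration 2/2 --
  LT 180: heading 15 -> 195
  PU: pen up
  RT 150: heading 195 -> 45
  REPEAT 2 [
    -- iteration 1/2 --
    FD 15: (-3.724,-2.118) -> (6.882,8.489) [heading=45, move]
    PD: pen down
    LT 150: heading 45 -> 195
    -- iteration 2/2 --
    FD 15: (6.882,8.489) -> (-7.607,4.607) [heading=195, draw]
    PD: pen down
    LT 150: heading 195 -> 345
  ]
]
Final: pos=(-7.607,4.607), heading=345, 2 segment(s) drawn

Segment lengths:
  seg 1: (6.882,8.489) -> (-3.724,-2.118), length = 15
  seg 2: (6.882,8.489) -> (-7.607,4.607), length = 15
Total = 30

Answer: 30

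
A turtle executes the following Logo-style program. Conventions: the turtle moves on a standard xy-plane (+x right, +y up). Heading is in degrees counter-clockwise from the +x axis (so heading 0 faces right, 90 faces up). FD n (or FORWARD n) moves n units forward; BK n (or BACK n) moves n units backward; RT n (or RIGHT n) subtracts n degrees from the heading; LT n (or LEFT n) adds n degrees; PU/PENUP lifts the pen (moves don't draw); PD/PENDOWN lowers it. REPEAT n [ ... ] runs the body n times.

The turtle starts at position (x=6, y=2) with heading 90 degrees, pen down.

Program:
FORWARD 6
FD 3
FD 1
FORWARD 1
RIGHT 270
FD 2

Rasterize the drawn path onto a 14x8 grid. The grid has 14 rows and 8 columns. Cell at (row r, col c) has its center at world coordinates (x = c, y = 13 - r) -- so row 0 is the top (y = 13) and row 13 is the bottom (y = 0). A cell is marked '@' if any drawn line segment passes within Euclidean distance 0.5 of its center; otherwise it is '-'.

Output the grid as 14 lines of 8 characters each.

Answer: ----@@@-
------@-
------@-
------@-
------@-
------@-
------@-
------@-
------@-
------@-
------@-
------@-
--------
--------

Derivation:
Segment 0: (6,2) -> (6,8)
Segment 1: (6,8) -> (6,11)
Segment 2: (6,11) -> (6,12)
Segment 3: (6,12) -> (6,13)
Segment 4: (6,13) -> (4,13)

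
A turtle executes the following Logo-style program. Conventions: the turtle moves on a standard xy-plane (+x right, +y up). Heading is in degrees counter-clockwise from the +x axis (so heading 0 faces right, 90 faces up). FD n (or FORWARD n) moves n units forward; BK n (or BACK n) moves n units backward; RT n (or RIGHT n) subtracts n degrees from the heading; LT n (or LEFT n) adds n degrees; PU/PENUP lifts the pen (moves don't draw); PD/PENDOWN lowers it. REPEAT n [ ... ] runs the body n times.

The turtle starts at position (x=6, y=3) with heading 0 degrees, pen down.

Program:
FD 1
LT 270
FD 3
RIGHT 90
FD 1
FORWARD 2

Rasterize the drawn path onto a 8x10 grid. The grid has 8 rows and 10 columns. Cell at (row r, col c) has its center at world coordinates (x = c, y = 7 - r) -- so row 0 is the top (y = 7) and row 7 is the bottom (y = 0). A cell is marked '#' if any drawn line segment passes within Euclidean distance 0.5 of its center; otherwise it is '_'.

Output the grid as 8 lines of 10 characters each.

Answer: __________
__________
__________
__________
______##__
_______#__
_______#__
____####__

Derivation:
Segment 0: (6,3) -> (7,3)
Segment 1: (7,3) -> (7,0)
Segment 2: (7,0) -> (6,0)
Segment 3: (6,0) -> (4,0)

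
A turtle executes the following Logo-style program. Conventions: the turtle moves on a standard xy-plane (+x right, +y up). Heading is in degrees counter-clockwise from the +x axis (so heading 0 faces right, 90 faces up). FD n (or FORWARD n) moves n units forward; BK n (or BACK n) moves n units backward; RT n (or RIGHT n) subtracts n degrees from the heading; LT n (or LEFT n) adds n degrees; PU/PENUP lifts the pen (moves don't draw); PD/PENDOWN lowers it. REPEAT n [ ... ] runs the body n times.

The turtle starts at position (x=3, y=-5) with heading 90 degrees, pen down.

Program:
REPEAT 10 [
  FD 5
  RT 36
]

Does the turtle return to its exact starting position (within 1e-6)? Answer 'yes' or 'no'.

Executing turtle program step by step:
Start: pos=(3,-5), heading=90, pen down
REPEAT 10 [
  -- iteration 1/10 --
  FD 5: (3,-5) -> (3,0) [heading=90, draw]
  RT 36: heading 90 -> 54
  -- iteration 2/10 --
  FD 5: (3,0) -> (5.939,4.045) [heading=54, draw]
  RT 36: heading 54 -> 18
  -- iteration 3/10 --
  FD 5: (5.939,4.045) -> (10.694,5.59) [heading=18, draw]
  RT 36: heading 18 -> 342
  -- iteration 4/10 --
  FD 5: (10.694,5.59) -> (15.449,4.045) [heading=342, draw]
  RT 36: heading 342 -> 306
  -- iteration 5/10 --
  FD 5: (15.449,4.045) -> (18.388,0) [heading=306, draw]
  RT 36: heading 306 -> 270
  -- iteration 6/10 --
  FD 5: (18.388,0) -> (18.388,-5) [heading=270, draw]
  RT 36: heading 270 -> 234
  -- iteration 7/10 --
  FD 5: (18.388,-5) -> (15.449,-9.045) [heading=234, draw]
  RT 36: heading 234 -> 198
  -- iteration 8/10 --
  FD 5: (15.449,-9.045) -> (10.694,-10.59) [heading=198, draw]
  RT 36: heading 198 -> 162
  -- iteration 9/10 --
  FD 5: (10.694,-10.59) -> (5.939,-9.045) [heading=162, draw]
  RT 36: heading 162 -> 126
  -- iteration 10/10 --
  FD 5: (5.939,-9.045) -> (3,-5) [heading=126, draw]
  RT 36: heading 126 -> 90
]
Final: pos=(3,-5), heading=90, 10 segment(s) drawn

Start position: (3, -5)
Final position: (3, -5)
Distance = 0; < 1e-6 -> CLOSED

Answer: yes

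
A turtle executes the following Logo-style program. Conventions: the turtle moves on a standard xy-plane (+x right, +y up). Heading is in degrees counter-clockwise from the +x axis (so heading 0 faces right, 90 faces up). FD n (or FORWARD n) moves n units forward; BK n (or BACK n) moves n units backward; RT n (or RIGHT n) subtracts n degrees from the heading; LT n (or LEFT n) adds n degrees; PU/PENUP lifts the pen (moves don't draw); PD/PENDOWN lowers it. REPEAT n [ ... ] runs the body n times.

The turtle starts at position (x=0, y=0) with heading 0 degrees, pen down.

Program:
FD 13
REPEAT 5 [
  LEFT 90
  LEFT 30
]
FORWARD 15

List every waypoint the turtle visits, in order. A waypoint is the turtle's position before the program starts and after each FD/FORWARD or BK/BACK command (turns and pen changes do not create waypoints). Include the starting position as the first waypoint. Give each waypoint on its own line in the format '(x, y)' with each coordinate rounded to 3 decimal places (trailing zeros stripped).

Answer: (0, 0)
(13, 0)
(5.5, -12.99)

Derivation:
Executing turtle program step by step:
Start: pos=(0,0), heading=0, pen down
FD 13: (0,0) -> (13,0) [heading=0, draw]
REPEAT 5 [
  -- iteration 1/5 --
  LT 90: heading 0 -> 90
  LT 30: heading 90 -> 120
  -- iteration 2/5 --
  LT 90: heading 120 -> 210
  LT 30: heading 210 -> 240
  -- iteration 3/5 --
  LT 90: heading 240 -> 330
  LT 30: heading 330 -> 0
  -- iteration 4/5 --
  LT 90: heading 0 -> 90
  LT 30: heading 90 -> 120
  -- iteration 5/5 --
  LT 90: heading 120 -> 210
  LT 30: heading 210 -> 240
]
FD 15: (13,0) -> (5.5,-12.99) [heading=240, draw]
Final: pos=(5.5,-12.99), heading=240, 2 segment(s) drawn
Waypoints (3 total):
(0, 0)
(13, 0)
(5.5, -12.99)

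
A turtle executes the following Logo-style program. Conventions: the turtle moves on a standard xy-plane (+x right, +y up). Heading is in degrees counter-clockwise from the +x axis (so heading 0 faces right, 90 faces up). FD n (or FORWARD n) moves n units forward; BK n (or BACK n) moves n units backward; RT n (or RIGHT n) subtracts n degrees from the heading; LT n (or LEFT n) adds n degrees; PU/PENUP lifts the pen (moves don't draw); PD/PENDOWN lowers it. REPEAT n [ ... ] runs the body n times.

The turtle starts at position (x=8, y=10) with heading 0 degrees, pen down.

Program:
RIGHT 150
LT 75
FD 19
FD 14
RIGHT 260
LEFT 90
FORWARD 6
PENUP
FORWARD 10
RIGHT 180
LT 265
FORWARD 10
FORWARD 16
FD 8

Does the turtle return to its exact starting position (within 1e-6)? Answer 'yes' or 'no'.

Answer: no

Derivation:
Executing turtle program step by step:
Start: pos=(8,10), heading=0, pen down
RT 150: heading 0 -> 210
LT 75: heading 210 -> 285
FD 19: (8,10) -> (12.918,-8.353) [heading=285, draw]
FD 14: (12.918,-8.353) -> (16.541,-21.876) [heading=285, draw]
RT 260: heading 285 -> 25
LT 90: heading 25 -> 115
FD 6: (16.541,-21.876) -> (14.005,-16.438) [heading=115, draw]
PU: pen up
FD 10: (14.005,-16.438) -> (9.779,-7.375) [heading=115, move]
RT 180: heading 115 -> 295
LT 265: heading 295 -> 200
FD 10: (9.779,-7.375) -> (0.382,-10.795) [heading=200, move]
FD 16: (0.382,-10.795) -> (-14.653,-16.267) [heading=200, move]
FD 8: (-14.653,-16.267) -> (-22.17,-19.003) [heading=200, move]
Final: pos=(-22.17,-19.003), heading=200, 3 segment(s) drawn

Start position: (8, 10)
Final position: (-22.17, -19.003)
Distance = 41.85; >= 1e-6 -> NOT closed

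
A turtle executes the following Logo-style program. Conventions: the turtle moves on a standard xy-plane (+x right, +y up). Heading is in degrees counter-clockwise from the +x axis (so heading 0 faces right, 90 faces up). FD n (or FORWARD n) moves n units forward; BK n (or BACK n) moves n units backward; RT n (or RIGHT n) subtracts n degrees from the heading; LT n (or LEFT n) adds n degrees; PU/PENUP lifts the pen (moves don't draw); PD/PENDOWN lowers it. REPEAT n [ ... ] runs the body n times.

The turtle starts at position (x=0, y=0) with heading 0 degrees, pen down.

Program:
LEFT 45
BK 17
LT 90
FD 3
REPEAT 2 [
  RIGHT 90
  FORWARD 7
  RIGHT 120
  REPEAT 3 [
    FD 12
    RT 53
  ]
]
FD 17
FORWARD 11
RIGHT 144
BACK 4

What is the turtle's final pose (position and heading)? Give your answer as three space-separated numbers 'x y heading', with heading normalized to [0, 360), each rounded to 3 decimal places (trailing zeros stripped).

Executing turtle program step by step:
Start: pos=(0,0), heading=0, pen down
LT 45: heading 0 -> 45
BK 17: (0,0) -> (-12.021,-12.021) [heading=45, draw]
LT 90: heading 45 -> 135
FD 3: (-12.021,-12.021) -> (-14.142,-9.899) [heading=135, draw]
REPEAT 2 [
  -- iteration 1/2 --
  RT 90: heading 135 -> 45
  FD 7: (-14.142,-9.899) -> (-9.192,-4.95) [heading=45, draw]
  RT 120: heading 45 -> 285
  REPEAT 3 [
    -- iteration 1/3 --
    FD 12: (-9.192,-4.95) -> (-6.087,-16.541) [heading=285, draw]
    RT 53: heading 285 -> 232
    -- iteration 2/3 --
    FD 12: (-6.087,-16.541) -> (-13.474,-25.997) [heading=232, draw]
    RT 53: heading 232 -> 179
    -- iteration 3/3 --
    FD 12: (-13.474,-25.997) -> (-25.473,-25.788) [heading=179, draw]
    RT 53: heading 179 -> 126
  ]
  -- iteration 2/2 --
  RT 90: heading 126 -> 36
  FD 7: (-25.473,-25.788) -> (-19.81,-21.673) [heading=36, draw]
  RT 120: heading 36 -> 276
  REPEAT 3 [
    -- iteration 1/3 --
    FD 12: (-19.81,-21.673) -> (-18.555,-33.607) [heading=276, draw]
    RT 53: heading 276 -> 223
    -- iteration 2/3 --
    FD 12: (-18.555,-33.607) -> (-27.331,-41.791) [heading=223, draw]
    RT 53: heading 223 -> 170
    -- iteration 3/3 --
    FD 12: (-27.331,-41.791) -> (-39.149,-39.708) [heading=170, draw]
    RT 53: heading 170 -> 117
  ]
]
FD 17: (-39.149,-39.708) -> (-46.867,-24.56) [heading=117, draw]
FD 11: (-46.867,-24.56) -> (-51.861,-14.759) [heading=117, draw]
RT 144: heading 117 -> 333
BK 4: (-51.861,-14.759) -> (-55.425,-12.943) [heading=333, draw]
Final: pos=(-55.425,-12.943), heading=333, 13 segment(s) drawn

Answer: -55.425 -12.943 333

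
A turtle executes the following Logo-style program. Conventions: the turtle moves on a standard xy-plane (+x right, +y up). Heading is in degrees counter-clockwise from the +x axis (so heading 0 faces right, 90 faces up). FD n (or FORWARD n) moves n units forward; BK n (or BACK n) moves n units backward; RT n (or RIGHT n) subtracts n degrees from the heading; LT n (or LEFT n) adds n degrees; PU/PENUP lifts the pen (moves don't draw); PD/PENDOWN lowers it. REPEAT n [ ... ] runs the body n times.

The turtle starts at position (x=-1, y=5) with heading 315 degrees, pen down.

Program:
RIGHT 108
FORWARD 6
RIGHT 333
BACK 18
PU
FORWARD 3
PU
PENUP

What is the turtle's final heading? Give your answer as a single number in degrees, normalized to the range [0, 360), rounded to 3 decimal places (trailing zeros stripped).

Executing turtle program step by step:
Start: pos=(-1,5), heading=315, pen down
RT 108: heading 315 -> 207
FD 6: (-1,5) -> (-6.346,2.276) [heading=207, draw]
RT 333: heading 207 -> 234
BK 18: (-6.346,2.276) -> (4.234,16.838) [heading=234, draw]
PU: pen up
FD 3: (4.234,16.838) -> (2.471,14.411) [heading=234, move]
PU: pen up
PU: pen up
Final: pos=(2.471,14.411), heading=234, 2 segment(s) drawn

Answer: 234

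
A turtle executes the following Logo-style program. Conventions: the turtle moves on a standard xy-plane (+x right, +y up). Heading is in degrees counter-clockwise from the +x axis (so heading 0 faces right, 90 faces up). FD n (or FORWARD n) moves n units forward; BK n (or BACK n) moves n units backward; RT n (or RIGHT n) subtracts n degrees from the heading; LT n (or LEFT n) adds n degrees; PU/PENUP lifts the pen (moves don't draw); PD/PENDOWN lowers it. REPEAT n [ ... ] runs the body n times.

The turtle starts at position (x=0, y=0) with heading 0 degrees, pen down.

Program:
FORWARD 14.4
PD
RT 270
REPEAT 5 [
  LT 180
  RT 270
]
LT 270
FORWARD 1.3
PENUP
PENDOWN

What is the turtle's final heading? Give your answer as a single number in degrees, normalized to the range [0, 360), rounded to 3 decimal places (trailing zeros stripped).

Executing turtle program step by step:
Start: pos=(0,0), heading=0, pen down
FD 14.4: (0,0) -> (14.4,0) [heading=0, draw]
PD: pen down
RT 270: heading 0 -> 90
REPEAT 5 [
  -- iteration 1/5 --
  LT 180: heading 90 -> 270
  RT 270: heading 270 -> 0
  -- iteration 2/5 --
  LT 180: heading 0 -> 180
  RT 270: heading 180 -> 270
  -- iteration 3/5 --
  LT 180: heading 270 -> 90
  RT 270: heading 90 -> 180
  -- iteration 4/5 --
  LT 180: heading 180 -> 0
  RT 270: heading 0 -> 90
  -- iteration 5/5 --
  LT 180: heading 90 -> 270
  RT 270: heading 270 -> 0
]
LT 270: heading 0 -> 270
FD 1.3: (14.4,0) -> (14.4,-1.3) [heading=270, draw]
PU: pen up
PD: pen down
Final: pos=(14.4,-1.3), heading=270, 2 segment(s) drawn

Answer: 270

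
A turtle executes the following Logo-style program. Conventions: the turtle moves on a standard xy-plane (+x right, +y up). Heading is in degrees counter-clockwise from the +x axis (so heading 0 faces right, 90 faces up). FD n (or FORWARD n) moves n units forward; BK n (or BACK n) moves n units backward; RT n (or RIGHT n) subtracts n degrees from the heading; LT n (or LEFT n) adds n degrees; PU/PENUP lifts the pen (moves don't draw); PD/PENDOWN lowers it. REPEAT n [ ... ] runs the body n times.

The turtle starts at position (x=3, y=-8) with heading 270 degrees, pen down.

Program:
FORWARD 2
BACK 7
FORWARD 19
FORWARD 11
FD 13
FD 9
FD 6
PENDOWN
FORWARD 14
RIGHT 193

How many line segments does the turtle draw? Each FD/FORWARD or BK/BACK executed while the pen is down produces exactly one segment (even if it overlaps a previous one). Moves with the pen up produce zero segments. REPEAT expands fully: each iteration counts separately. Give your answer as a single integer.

Answer: 8

Derivation:
Executing turtle program step by step:
Start: pos=(3,-8), heading=270, pen down
FD 2: (3,-8) -> (3,-10) [heading=270, draw]
BK 7: (3,-10) -> (3,-3) [heading=270, draw]
FD 19: (3,-3) -> (3,-22) [heading=270, draw]
FD 11: (3,-22) -> (3,-33) [heading=270, draw]
FD 13: (3,-33) -> (3,-46) [heading=270, draw]
FD 9: (3,-46) -> (3,-55) [heading=270, draw]
FD 6: (3,-55) -> (3,-61) [heading=270, draw]
PD: pen down
FD 14: (3,-61) -> (3,-75) [heading=270, draw]
RT 193: heading 270 -> 77
Final: pos=(3,-75), heading=77, 8 segment(s) drawn
Segments drawn: 8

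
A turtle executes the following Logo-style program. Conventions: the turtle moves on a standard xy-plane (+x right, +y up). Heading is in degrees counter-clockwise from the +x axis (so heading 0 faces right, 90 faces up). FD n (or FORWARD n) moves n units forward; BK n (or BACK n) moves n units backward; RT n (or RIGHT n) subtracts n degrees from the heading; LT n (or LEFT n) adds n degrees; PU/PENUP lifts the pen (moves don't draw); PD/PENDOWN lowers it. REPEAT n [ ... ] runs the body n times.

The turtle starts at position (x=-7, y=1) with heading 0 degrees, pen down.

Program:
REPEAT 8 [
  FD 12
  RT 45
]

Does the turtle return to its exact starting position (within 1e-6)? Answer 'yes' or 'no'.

Answer: yes

Derivation:
Executing turtle program step by step:
Start: pos=(-7,1), heading=0, pen down
REPEAT 8 [
  -- iteration 1/8 --
  FD 12: (-7,1) -> (5,1) [heading=0, draw]
  RT 45: heading 0 -> 315
  -- iteration 2/8 --
  FD 12: (5,1) -> (13.485,-7.485) [heading=315, draw]
  RT 45: heading 315 -> 270
  -- iteration 3/8 --
  FD 12: (13.485,-7.485) -> (13.485,-19.485) [heading=270, draw]
  RT 45: heading 270 -> 225
  -- iteration 4/8 --
  FD 12: (13.485,-19.485) -> (5,-27.971) [heading=225, draw]
  RT 45: heading 225 -> 180
  -- iteration 5/8 --
  FD 12: (5,-27.971) -> (-7,-27.971) [heading=180, draw]
  RT 45: heading 180 -> 135
  -- iteration 6/8 --
  FD 12: (-7,-27.971) -> (-15.485,-19.485) [heading=135, draw]
  RT 45: heading 135 -> 90
  -- iteration 7/8 --
  FD 12: (-15.485,-19.485) -> (-15.485,-7.485) [heading=90, draw]
  RT 45: heading 90 -> 45
  -- iteration 8/8 --
  FD 12: (-15.485,-7.485) -> (-7,1) [heading=45, draw]
  RT 45: heading 45 -> 0
]
Final: pos=(-7,1), heading=0, 8 segment(s) drawn

Start position: (-7, 1)
Final position: (-7, 1)
Distance = 0; < 1e-6 -> CLOSED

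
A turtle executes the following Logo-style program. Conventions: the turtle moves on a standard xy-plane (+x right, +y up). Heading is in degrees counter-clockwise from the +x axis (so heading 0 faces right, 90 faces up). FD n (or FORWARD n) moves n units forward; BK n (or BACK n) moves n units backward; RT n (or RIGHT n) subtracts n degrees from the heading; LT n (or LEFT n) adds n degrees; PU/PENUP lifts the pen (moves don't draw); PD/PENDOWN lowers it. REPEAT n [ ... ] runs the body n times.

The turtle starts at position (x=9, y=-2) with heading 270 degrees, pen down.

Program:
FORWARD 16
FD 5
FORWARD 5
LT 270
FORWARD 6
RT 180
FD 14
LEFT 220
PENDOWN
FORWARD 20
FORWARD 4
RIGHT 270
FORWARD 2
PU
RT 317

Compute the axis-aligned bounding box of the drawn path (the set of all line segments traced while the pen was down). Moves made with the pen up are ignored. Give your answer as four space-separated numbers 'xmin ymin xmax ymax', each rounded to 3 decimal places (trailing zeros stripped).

Executing turtle program step by step:
Start: pos=(9,-2), heading=270, pen down
FD 16: (9,-2) -> (9,-18) [heading=270, draw]
FD 5: (9,-18) -> (9,-23) [heading=270, draw]
FD 5: (9,-23) -> (9,-28) [heading=270, draw]
LT 270: heading 270 -> 180
FD 6: (9,-28) -> (3,-28) [heading=180, draw]
RT 180: heading 180 -> 0
FD 14: (3,-28) -> (17,-28) [heading=0, draw]
LT 220: heading 0 -> 220
PD: pen down
FD 20: (17,-28) -> (1.679,-40.856) [heading=220, draw]
FD 4: (1.679,-40.856) -> (-1.385,-43.427) [heading=220, draw]
RT 270: heading 220 -> 310
FD 2: (-1.385,-43.427) -> (-0.099,-44.959) [heading=310, draw]
PU: pen up
RT 317: heading 310 -> 353
Final: pos=(-0.099,-44.959), heading=353, 8 segment(s) drawn

Segment endpoints: x in {-1.385, -0.099, 1.679, 3, 9, 9, 9, 9, 17}, y in {-44.959, -43.427, -40.856, -28, -28, -23, -18, -2}
xmin=-1.385, ymin=-44.959, xmax=17, ymax=-2

Answer: -1.385 -44.959 17 -2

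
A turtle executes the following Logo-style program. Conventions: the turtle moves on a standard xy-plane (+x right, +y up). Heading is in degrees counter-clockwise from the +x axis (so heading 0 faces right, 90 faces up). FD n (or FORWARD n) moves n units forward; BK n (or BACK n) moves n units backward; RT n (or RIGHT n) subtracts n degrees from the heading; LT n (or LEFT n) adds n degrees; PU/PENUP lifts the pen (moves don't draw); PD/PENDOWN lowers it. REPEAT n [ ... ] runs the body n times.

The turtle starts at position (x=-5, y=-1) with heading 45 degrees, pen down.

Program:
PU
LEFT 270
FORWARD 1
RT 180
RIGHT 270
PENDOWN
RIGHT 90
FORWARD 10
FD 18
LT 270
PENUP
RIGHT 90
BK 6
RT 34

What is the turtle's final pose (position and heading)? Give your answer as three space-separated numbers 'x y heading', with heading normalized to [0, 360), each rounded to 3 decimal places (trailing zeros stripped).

Executing turtle program step by step:
Start: pos=(-5,-1), heading=45, pen down
PU: pen up
LT 270: heading 45 -> 315
FD 1: (-5,-1) -> (-4.293,-1.707) [heading=315, move]
RT 180: heading 315 -> 135
RT 270: heading 135 -> 225
PD: pen down
RT 90: heading 225 -> 135
FD 10: (-4.293,-1.707) -> (-11.364,5.364) [heading=135, draw]
FD 18: (-11.364,5.364) -> (-24.092,18.092) [heading=135, draw]
LT 270: heading 135 -> 45
PU: pen up
RT 90: heading 45 -> 315
BK 6: (-24.092,18.092) -> (-28.335,22.335) [heading=315, move]
RT 34: heading 315 -> 281
Final: pos=(-28.335,22.335), heading=281, 2 segment(s) drawn

Answer: -28.335 22.335 281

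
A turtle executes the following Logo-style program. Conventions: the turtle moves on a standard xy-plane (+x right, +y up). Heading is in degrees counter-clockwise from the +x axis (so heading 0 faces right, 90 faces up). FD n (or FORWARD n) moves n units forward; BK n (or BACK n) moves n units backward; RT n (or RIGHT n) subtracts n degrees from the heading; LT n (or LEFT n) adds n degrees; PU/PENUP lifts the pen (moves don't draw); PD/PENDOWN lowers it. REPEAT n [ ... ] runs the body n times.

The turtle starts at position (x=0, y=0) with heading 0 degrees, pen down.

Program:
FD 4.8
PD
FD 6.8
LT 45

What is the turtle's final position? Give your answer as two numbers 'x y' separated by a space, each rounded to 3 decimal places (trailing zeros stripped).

Answer: 11.6 0

Derivation:
Executing turtle program step by step:
Start: pos=(0,0), heading=0, pen down
FD 4.8: (0,0) -> (4.8,0) [heading=0, draw]
PD: pen down
FD 6.8: (4.8,0) -> (11.6,0) [heading=0, draw]
LT 45: heading 0 -> 45
Final: pos=(11.6,0), heading=45, 2 segment(s) drawn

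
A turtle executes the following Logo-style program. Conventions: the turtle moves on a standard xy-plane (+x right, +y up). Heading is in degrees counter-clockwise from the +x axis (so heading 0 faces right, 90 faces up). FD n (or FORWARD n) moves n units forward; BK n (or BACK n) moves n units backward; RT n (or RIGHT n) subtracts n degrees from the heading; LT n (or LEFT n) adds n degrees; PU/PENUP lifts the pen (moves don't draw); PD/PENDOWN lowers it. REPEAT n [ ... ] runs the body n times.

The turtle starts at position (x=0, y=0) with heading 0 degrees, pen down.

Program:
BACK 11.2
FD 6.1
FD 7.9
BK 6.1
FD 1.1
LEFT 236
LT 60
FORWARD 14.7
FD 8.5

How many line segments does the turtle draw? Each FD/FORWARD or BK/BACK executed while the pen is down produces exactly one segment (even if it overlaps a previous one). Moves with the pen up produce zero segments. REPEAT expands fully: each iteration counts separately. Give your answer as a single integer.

Answer: 7

Derivation:
Executing turtle program step by step:
Start: pos=(0,0), heading=0, pen down
BK 11.2: (0,0) -> (-11.2,0) [heading=0, draw]
FD 6.1: (-11.2,0) -> (-5.1,0) [heading=0, draw]
FD 7.9: (-5.1,0) -> (2.8,0) [heading=0, draw]
BK 6.1: (2.8,0) -> (-3.3,0) [heading=0, draw]
FD 1.1: (-3.3,0) -> (-2.2,0) [heading=0, draw]
LT 236: heading 0 -> 236
LT 60: heading 236 -> 296
FD 14.7: (-2.2,0) -> (4.244,-13.212) [heading=296, draw]
FD 8.5: (4.244,-13.212) -> (7.97,-20.852) [heading=296, draw]
Final: pos=(7.97,-20.852), heading=296, 7 segment(s) drawn
Segments drawn: 7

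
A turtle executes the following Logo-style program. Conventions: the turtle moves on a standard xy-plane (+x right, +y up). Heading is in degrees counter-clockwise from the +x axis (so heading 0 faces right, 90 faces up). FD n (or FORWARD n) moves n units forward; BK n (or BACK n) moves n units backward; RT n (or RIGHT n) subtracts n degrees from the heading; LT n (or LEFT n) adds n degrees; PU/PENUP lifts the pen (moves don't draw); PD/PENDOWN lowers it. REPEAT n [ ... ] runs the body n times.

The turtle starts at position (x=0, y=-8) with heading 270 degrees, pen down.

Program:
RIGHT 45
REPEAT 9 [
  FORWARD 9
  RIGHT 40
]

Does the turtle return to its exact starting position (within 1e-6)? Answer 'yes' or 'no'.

Answer: yes

Derivation:
Executing turtle program step by step:
Start: pos=(0,-8), heading=270, pen down
RT 45: heading 270 -> 225
REPEAT 9 [
  -- iteration 1/9 --
  FD 9: (0,-8) -> (-6.364,-14.364) [heading=225, draw]
  RT 40: heading 225 -> 185
  -- iteration 2/9 --
  FD 9: (-6.364,-14.364) -> (-15.33,-15.148) [heading=185, draw]
  RT 40: heading 185 -> 145
  -- iteration 3/9 --
  FD 9: (-15.33,-15.148) -> (-22.702,-9.986) [heading=145, draw]
  RT 40: heading 145 -> 105
  -- iteration 4/9 --
  FD 9: (-22.702,-9.986) -> (-25.031,-1.293) [heading=105, draw]
  RT 40: heading 105 -> 65
  -- iteration 5/9 --
  FD 9: (-25.031,-1.293) -> (-21.228,6.864) [heading=65, draw]
  RT 40: heading 65 -> 25
  -- iteration 6/9 --
  FD 9: (-21.228,6.864) -> (-13.071,10.667) [heading=25, draw]
  RT 40: heading 25 -> 345
  -- iteration 7/9 --
  FD 9: (-13.071,10.667) -> (-4.378,8.338) [heading=345, draw]
  RT 40: heading 345 -> 305
  -- iteration 8/9 --
  FD 9: (-4.378,8.338) -> (0.784,0.966) [heading=305, draw]
  RT 40: heading 305 -> 265
  -- iteration 9/9 --
  FD 9: (0.784,0.966) -> (0,-8) [heading=265, draw]
  RT 40: heading 265 -> 225
]
Final: pos=(0,-8), heading=225, 9 segment(s) drawn

Start position: (0, -8)
Final position: (0, -8)
Distance = 0; < 1e-6 -> CLOSED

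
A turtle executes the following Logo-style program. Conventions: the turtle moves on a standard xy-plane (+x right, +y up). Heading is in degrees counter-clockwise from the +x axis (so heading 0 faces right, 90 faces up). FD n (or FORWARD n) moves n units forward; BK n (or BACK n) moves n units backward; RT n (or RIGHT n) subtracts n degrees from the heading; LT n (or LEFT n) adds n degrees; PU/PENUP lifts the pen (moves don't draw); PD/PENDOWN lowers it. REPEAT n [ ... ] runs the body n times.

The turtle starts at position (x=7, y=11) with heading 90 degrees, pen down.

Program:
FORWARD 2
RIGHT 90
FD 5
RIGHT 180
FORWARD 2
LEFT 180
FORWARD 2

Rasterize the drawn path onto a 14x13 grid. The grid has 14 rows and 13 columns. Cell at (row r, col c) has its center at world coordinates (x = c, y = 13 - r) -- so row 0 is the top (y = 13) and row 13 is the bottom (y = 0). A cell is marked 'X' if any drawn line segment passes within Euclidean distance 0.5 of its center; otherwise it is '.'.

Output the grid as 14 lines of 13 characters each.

Answer: .......XXXXXX
.......X.....
.......X.....
.............
.............
.............
.............
.............
.............
.............
.............
.............
.............
.............

Derivation:
Segment 0: (7,11) -> (7,13)
Segment 1: (7,13) -> (12,13)
Segment 2: (12,13) -> (10,13)
Segment 3: (10,13) -> (12,13)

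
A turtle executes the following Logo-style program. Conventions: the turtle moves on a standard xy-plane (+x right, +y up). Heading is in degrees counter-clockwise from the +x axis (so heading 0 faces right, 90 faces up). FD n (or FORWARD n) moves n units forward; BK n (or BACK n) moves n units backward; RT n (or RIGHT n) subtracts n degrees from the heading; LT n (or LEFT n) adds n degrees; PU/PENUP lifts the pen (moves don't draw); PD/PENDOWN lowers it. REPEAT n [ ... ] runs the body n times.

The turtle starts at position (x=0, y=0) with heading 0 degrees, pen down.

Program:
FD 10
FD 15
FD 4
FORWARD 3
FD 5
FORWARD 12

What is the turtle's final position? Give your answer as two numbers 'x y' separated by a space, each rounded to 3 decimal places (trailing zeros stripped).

Executing turtle program step by step:
Start: pos=(0,0), heading=0, pen down
FD 10: (0,0) -> (10,0) [heading=0, draw]
FD 15: (10,0) -> (25,0) [heading=0, draw]
FD 4: (25,0) -> (29,0) [heading=0, draw]
FD 3: (29,0) -> (32,0) [heading=0, draw]
FD 5: (32,0) -> (37,0) [heading=0, draw]
FD 12: (37,0) -> (49,0) [heading=0, draw]
Final: pos=(49,0), heading=0, 6 segment(s) drawn

Answer: 49 0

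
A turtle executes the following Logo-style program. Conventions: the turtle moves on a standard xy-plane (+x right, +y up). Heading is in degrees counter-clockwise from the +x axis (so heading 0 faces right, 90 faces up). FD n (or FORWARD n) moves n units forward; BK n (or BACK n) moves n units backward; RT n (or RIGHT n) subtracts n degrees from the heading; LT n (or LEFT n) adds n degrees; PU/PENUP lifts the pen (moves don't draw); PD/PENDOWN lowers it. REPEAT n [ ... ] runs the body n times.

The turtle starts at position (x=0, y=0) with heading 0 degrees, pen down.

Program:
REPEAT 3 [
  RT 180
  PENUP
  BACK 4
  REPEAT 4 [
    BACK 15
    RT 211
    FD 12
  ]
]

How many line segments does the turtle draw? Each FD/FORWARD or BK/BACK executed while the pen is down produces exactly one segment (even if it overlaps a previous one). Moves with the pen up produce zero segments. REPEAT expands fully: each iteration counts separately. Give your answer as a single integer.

Answer: 0

Derivation:
Executing turtle program step by step:
Start: pos=(0,0), heading=0, pen down
REPEAT 3 [
  -- iteration 1/3 --
  RT 180: heading 0 -> 180
  PU: pen up
  BK 4: (0,0) -> (4,0) [heading=180, move]
  REPEAT 4 [
    -- iteration 1/4 --
    BK 15: (4,0) -> (19,0) [heading=180, move]
    RT 211: heading 180 -> 329
    FD 12: (19,0) -> (29.286,-6.18) [heading=329, move]
    -- iteration 2/4 --
    BK 15: (29.286,-6.18) -> (16.428,1.545) [heading=329, move]
    RT 211: heading 329 -> 118
    FD 12: (16.428,1.545) -> (10.795,12.14) [heading=118, move]
    -- iteration 3/4 --
    BK 15: (10.795,12.14) -> (17.837,-1.104) [heading=118, move]
    RT 211: heading 118 -> 267
    FD 12: (17.837,-1.104) -> (17.209,-13.087) [heading=267, move]
    -- iteration 4/4 --
    BK 15: (17.209,-13.087) -> (17.994,1.892) [heading=267, move]
    RT 211: heading 267 -> 56
    FD 12: (17.994,1.892) -> (24.704,11.841) [heading=56, move]
  ]
  -- iteration 2/3 --
  RT 180: heading 56 -> 236
  PU: pen up
  BK 4: (24.704,11.841) -> (26.941,15.157) [heading=236, move]
  REPEAT 4 [
    -- iteration 1/4 --
    BK 15: (26.941,15.157) -> (35.329,27.592) [heading=236, move]
    RT 211: heading 236 -> 25
    FD 12: (35.329,27.592) -> (46.205,32.664) [heading=25, move]
    -- iteration 2/4 --
    BK 15: (46.205,32.664) -> (32.61,26.324) [heading=25, move]
    RT 211: heading 25 -> 174
    FD 12: (32.61,26.324) -> (20.676,27.579) [heading=174, move]
    -- iteration 3/4 --
    BK 15: (20.676,27.579) -> (35.594,26.011) [heading=174, move]
    RT 211: heading 174 -> 323
    FD 12: (35.594,26.011) -> (45.177,18.789) [heading=323, move]
    -- iteration 4/4 --
    BK 15: (45.177,18.789) -> (33.198,27.816) [heading=323, move]
    RT 211: heading 323 -> 112
    FD 12: (33.198,27.816) -> (28.702,38.943) [heading=112, move]
  ]
  -- iteration 3/3 --
  RT 180: heading 112 -> 292
  PU: pen up
  BK 4: (28.702,38.943) -> (27.204,42.651) [heading=292, move]
  REPEAT 4 [
    -- iteration 1/4 --
    BK 15: (27.204,42.651) -> (21.585,56.559) [heading=292, move]
    RT 211: heading 292 -> 81
    FD 12: (21.585,56.559) -> (23.462,68.411) [heading=81, move]
    -- iteration 2/4 --
    BK 15: (23.462,68.411) -> (21.116,53.596) [heading=81, move]
    RT 211: heading 81 -> 230
    FD 12: (21.116,53.596) -> (13.402,44.403) [heading=230, move]
    -- iteration 3/4 --
    BK 15: (13.402,44.403) -> (23.044,55.894) [heading=230, move]
    RT 211: heading 230 -> 19
    FD 12: (23.044,55.894) -> (34.39,59.801) [heading=19, move]
    -- iteration 4/4 --
    BK 15: (34.39,59.801) -> (20.207,54.917) [heading=19, move]
    RT 211: heading 19 -> 168
    FD 12: (20.207,54.917) -> (8.47,57.412) [heading=168, move]
  ]
]
Final: pos=(8.47,57.412), heading=168, 0 segment(s) drawn
Segments drawn: 0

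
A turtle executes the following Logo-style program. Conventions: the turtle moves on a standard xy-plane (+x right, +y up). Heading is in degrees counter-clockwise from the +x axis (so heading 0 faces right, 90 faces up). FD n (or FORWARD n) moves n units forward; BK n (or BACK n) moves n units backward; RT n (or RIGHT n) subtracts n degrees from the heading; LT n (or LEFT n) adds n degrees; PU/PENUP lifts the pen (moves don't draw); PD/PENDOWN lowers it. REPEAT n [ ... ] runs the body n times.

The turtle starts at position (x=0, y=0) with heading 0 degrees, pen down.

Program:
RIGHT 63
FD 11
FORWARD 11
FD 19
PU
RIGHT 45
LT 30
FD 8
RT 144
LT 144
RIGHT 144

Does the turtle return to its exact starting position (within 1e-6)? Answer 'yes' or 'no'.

Answer: no

Derivation:
Executing turtle program step by step:
Start: pos=(0,0), heading=0, pen down
RT 63: heading 0 -> 297
FD 11: (0,0) -> (4.994,-9.801) [heading=297, draw]
FD 11: (4.994,-9.801) -> (9.988,-19.602) [heading=297, draw]
FD 19: (9.988,-19.602) -> (18.614,-36.531) [heading=297, draw]
PU: pen up
RT 45: heading 297 -> 252
LT 30: heading 252 -> 282
FD 8: (18.614,-36.531) -> (20.277,-44.356) [heading=282, move]
RT 144: heading 282 -> 138
LT 144: heading 138 -> 282
RT 144: heading 282 -> 138
Final: pos=(20.277,-44.356), heading=138, 3 segment(s) drawn

Start position: (0, 0)
Final position: (20.277, -44.356)
Distance = 48.771; >= 1e-6 -> NOT closed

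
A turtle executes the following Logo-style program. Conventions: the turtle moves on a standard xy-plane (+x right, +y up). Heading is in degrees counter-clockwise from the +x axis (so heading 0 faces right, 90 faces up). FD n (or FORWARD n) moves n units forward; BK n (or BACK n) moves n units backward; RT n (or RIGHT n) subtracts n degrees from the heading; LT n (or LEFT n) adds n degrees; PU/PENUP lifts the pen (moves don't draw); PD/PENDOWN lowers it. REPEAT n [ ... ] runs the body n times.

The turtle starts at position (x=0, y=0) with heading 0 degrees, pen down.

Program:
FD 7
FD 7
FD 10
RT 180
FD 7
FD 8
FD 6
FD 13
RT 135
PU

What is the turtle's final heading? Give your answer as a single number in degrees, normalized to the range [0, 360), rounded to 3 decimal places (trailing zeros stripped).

Executing turtle program step by step:
Start: pos=(0,0), heading=0, pen down
FD 7: (0,0) -> (7,0) [heading=0, draw]
FD 7: (7,0) -> (14,0) [heading=0, draw]
FD 10: (14,0) -> (24,0) [heading=0, draw]
RT 180: heading 0 -> 180
FD 7: (24,0) -> (17,0) [heading=180, draw]
FD 8: (17,0) -> (9,0) [heading=180, draw]
FD 6: (9,0) -> (3,0) [heading=180, draw]
FD 13: (3,0) -> (-10,0) [heading=180, draw]
RT 135: heading 180 -> 45
PU: pen up
Final: pos=(-10,0), heading=45, 7 segment(s) drawn

Answer: 45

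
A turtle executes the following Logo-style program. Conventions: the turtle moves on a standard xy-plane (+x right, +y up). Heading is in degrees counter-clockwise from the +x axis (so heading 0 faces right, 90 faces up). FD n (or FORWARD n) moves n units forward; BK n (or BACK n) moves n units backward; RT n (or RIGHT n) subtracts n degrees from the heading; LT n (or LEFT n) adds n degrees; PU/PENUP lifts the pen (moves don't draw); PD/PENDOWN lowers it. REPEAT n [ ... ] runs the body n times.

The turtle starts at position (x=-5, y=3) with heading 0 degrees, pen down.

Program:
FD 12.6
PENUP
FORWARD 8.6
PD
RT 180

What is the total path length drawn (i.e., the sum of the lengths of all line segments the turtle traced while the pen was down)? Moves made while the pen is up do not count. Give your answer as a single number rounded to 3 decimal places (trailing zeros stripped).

Answer: 12.6

Derivation:
Executing turtle program step by step:
Start: pos=(-5,3), heading=0, pen down
FD 12.6: (-5,3) -> (7.6,3) [heading=0, draw]
PU: pen up
FD 8.6: (7.6,3) -> (16.2,3) [heading=0, move]
PD: pen down
RT 180: heading 0 -> 180
Final: pos=(16.2,3), heading=180, 1 segment(s) drawn

Segment lengths:
  seg 1: (-5,3) -> (7.6,3), length = 12.6
Total = 12.6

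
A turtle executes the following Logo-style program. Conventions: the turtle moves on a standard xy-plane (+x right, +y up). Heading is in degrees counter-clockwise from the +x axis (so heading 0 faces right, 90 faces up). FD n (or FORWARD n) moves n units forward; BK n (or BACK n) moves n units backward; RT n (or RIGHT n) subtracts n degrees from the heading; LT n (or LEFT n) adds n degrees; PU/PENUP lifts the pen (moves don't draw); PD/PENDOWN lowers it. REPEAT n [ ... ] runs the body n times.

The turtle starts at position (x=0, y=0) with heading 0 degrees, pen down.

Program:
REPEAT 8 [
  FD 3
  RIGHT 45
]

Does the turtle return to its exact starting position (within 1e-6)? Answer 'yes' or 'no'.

Executing turtle program step by step:
Start: pos=(0,0), heading=0, pen down
REPEAT 8 [
  -- iteration 1/8 --
  FD 3: (0,0) -> (3,0) [heading=0, draw]
  RT 45: heading 0 -> 315
  -- iteration 2/8 --
  FD 3: (3,0) -> (5.121,-2.121) [heading=315, draw]
  RT 45: heading 315 -> 270
  -- iteration 3/8 --
  FD 3: (5.121,-2.121) -> (5.121,-5.121) [heading=270, draw]
  RT 45: heading 270 -> 225
  -- iteration 4/8 --
  FD 3: (5.121,-5.121) -> (3,-7.243) [heading=225, draw]
  RT 45: heading 225 -> 180
  -- iteration 5/8 --
  FD 3: (3,-7.243) -> (0,-7.243) [heading=180, draw]
  RT 45: heading 180 -> 135
  -- iteration 6/8 --
  FD 3: (0,-7.243) -> (-2.121,-5.121) [heading=135, draw]
  RT 45: heading 135 -> 90
  -- iteration 7/8 --
  FD 3: (-2.121,-5.121) -> (-2.121,-2.121) [heading=90, draw]
  RT 45: heading 90 -> 45
  -- iteration 8/8 --
  FD 3: (-2.121,-2.121) -> (0,0) [heading=45, draw]
  RT 45: heading 45 -> 0
]
Final: pos=(0,0), heading=0, 8 segment(s) drawn

Start position: (0, 0)
Final position: (0, 0)
Distance = 0; < 1e-6 -> CLOSED

Answer: yes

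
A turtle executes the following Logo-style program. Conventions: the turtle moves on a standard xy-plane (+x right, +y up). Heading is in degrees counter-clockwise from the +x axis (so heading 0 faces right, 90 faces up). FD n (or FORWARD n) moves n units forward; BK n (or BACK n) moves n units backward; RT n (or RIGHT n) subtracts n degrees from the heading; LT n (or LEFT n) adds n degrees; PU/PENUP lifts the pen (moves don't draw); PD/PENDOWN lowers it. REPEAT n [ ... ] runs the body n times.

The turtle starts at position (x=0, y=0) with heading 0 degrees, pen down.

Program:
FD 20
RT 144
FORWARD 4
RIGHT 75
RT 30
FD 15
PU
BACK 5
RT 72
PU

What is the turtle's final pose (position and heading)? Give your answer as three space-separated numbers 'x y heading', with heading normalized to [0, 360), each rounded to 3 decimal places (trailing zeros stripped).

Answer: 13.18 6.985 39

Derivation:
Executing turtle program step by step:
Start: pos=(0,0), heading=0, pen down
FD 20: (0,0) -> (20,0) [heading=0, draw]
RT 144: heading 0 -> 216
FD 4: (20,0) -> (16.764,-2.351) [heading=216, draw]
RT 75: heading 216 -> 141
RT 30: heading 141 -> 111
FD 15: (16.764,-2.351) -> (11.388,11.653) [heading=111, draw]
PU: pen up
BK 5: (11.388,11.653) -> (13.18,6.985) [heading=111, move]
RT 72: heading 111 -> 39
PU: pen up
Final: pos=(13.18,6.985), heading=39, 3 segment(s) drawn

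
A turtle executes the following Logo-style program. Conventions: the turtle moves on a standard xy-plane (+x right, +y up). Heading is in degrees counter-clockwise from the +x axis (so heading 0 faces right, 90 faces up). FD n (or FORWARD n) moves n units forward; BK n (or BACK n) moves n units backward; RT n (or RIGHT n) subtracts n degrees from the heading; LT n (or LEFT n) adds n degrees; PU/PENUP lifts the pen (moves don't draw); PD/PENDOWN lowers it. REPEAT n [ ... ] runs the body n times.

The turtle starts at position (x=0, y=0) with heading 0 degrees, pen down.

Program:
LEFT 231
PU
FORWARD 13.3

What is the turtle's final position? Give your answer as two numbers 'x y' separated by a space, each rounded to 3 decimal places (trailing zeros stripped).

Executing turtle program step by step:
Start: pos=(0,0), heading=0, pen down
LT 231: heading 0 -> 231
PU: pen up
FD 13.3: (0,0) -> (-8.37,-10.336) [heading=231, move]
Final: pos=(-8.37,-10.336), heading=231, 0 segment(s) drawn

Answer: -8.37 -10.336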